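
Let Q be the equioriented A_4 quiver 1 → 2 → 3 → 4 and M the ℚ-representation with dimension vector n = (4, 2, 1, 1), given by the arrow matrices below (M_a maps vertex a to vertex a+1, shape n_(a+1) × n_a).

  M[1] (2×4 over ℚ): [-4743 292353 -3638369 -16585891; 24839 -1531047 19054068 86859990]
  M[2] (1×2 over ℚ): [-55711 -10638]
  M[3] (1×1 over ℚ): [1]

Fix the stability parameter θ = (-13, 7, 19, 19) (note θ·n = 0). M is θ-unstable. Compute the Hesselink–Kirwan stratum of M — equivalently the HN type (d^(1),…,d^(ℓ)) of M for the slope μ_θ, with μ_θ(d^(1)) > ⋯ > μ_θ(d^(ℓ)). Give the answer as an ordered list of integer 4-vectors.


Barcode: M ≅ I[1,1]^2, I[1,2], I[1,4]. HN layers by μ_θ (3 steps, strictly decreasing):
  μ^(1)=19; μ^(2)=7; μ^(3)=-13

((0, 0, 1, 1); (0, 2, 0, 0); (4, 0, 0, 0))


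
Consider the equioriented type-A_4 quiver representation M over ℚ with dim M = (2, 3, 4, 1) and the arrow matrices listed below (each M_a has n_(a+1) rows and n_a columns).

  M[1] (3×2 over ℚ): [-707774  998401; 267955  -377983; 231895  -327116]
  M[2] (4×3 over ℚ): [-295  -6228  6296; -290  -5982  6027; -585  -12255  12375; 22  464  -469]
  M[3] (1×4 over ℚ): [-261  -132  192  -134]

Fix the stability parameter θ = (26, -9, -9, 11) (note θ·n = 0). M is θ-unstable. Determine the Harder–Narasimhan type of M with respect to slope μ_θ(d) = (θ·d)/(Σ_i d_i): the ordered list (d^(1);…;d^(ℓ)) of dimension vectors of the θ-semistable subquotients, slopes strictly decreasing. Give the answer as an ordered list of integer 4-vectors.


Via rank(M_{q-1}∘⋯∘M_p): M ≅ I[1,3], I[1,4], I[2,3], I[3,3].
μ_θ-semistable layers: μ^(1)=11; μ^(2)=8/3; μ^(3)=-9

((0, 0, 0, 1); (2, 2, 2, 0); (0, 1, 2, 0))


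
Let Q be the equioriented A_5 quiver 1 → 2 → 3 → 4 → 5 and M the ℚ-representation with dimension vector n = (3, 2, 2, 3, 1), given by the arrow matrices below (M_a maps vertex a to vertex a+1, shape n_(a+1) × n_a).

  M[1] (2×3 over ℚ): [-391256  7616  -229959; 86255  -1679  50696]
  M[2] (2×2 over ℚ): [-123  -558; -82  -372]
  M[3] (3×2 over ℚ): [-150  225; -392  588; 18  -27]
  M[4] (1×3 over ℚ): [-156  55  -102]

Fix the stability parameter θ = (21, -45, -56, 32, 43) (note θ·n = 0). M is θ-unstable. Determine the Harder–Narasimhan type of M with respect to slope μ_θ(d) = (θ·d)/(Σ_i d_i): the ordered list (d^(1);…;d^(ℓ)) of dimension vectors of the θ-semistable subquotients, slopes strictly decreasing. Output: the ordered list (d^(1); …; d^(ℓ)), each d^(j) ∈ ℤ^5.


Interval decomposition of M: I[1,1], I[1,2], I[1,3], I[3,5], I[4,4]^2.
HN type (ℓ=6): μ^(1)=43; μ^(2)=32; μ^(3)=21; μ^(4)=-12; μ^(5)=-80/3; μ^(6)=-56

((0, 0, 0, 0, 1); (0, 0, 0, 3, 0); (1, 0, 0, 0, 0); (1, 1, 0, 0, 0); (1, 1, 1, 0, 0); (0, 0, 1, 0, 0))


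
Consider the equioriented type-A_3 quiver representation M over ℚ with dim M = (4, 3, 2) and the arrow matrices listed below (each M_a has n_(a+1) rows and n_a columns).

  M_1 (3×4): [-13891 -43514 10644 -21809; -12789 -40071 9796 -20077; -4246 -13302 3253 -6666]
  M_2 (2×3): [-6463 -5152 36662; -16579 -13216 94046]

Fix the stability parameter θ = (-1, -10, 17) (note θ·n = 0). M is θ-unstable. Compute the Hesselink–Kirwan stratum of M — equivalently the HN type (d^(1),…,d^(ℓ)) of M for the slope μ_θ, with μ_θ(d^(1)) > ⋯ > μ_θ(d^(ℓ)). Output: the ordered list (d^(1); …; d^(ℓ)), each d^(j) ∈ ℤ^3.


Via rank(M_{q-1}∘⋯∘M_p): M ≅ I[1,1], I[1,2]^2, I[1,3], I[3,3].
μ_θ-semistable layers: μ^(1)=17; μ^(2)=-1; μ^(3)=-11/2

((0, 0, 2); (1, 0, 0); (3, 3, 0))


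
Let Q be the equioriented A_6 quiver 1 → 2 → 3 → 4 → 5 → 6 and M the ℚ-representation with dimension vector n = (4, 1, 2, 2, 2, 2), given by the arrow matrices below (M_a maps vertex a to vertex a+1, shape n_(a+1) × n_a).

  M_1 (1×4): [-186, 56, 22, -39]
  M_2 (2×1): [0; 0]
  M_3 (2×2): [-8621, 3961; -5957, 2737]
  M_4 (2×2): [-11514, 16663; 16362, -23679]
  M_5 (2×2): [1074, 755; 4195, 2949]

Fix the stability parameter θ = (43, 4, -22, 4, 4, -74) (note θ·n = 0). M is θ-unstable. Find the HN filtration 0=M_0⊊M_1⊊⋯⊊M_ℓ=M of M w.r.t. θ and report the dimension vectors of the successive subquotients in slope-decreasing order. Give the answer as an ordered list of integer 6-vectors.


Via rank(M_{q-1}∘⋯∘M_p): M ≅ I[1,1]^3, I[1,2], I[3,3], I[3,6], I[4,4], I[5,6].
μ_θ-semistable layers: μ^(1)=43; μ^(2)=47/2; μ^(3)=4; μ^(4)=-22; μ^(5)=-35

((3, 0, 0, 0, 0, 0); (1, 1, 0, 0, 0, 0); (0, 0, 0, 1, 0, 0); (0, 0, 2, 1, 1, 1); (0, 0, 0, 0, 1, 1))


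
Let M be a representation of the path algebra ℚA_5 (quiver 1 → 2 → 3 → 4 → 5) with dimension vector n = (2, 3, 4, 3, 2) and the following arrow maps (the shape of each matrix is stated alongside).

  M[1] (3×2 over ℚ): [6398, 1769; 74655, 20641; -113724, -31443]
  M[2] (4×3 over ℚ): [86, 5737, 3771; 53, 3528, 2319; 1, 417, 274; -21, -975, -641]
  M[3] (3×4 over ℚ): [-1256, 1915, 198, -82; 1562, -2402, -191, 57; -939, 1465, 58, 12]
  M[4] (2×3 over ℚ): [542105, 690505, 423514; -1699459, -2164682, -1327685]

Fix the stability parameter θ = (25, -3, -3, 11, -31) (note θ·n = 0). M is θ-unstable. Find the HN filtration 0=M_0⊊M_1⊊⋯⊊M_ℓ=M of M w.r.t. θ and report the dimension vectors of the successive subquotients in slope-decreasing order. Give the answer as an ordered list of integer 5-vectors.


Interval decomposition of M: I[1,5]^2, I[2,4], I[3,3].
HN type (ℓ=3): μ^(1)=11; μ^(2)=-1/5; μ^(3)=-3

((0, 0, 0, 1, 0); (2, 2, 2, 2, 2); (0, 1, 2, 0, 0))


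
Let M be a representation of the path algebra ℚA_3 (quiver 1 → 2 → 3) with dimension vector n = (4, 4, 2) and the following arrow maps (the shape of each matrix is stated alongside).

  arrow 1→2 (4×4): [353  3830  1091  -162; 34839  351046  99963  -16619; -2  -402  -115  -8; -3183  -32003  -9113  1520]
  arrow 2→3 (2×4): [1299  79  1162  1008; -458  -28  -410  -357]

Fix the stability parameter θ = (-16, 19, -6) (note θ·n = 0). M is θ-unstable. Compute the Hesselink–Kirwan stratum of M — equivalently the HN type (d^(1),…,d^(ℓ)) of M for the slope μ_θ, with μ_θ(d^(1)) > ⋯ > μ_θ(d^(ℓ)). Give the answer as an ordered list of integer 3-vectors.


Barcode: M ≅ I[1,2]^2, I[1,3]^2. HN layers by μ_θ (3 steps, strictly decreasing):
  μ^(1)=19; μ^(2)=13/2; μ^(3)=-16

((0, 2, 0); (0, 2, 2); (4, 0, 0))


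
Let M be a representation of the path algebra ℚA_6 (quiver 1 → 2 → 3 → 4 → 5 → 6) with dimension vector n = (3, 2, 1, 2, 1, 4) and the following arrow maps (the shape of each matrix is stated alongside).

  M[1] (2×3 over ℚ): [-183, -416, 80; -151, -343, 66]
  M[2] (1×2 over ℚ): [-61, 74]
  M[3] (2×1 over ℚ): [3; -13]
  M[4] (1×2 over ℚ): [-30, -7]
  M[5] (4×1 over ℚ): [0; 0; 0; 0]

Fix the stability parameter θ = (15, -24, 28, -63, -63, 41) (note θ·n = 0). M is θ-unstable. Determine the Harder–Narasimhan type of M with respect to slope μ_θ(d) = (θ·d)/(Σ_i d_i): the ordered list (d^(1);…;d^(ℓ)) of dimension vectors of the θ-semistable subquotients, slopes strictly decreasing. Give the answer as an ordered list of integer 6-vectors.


Via rank(M_{q-1}∘⋯∘M_p): M ≅ I[1,1], I[1,2], I[1,5], I[4,4], I[6,6]^4.
μ_θ-semistable layers: μ^(1)=41; μ^(2)=15; μ^(3)=-9/2; μ^(4)=-107/5; μ^(5)=-63

((0, 0, 0, 0, 0, 4); (1, 0, 0, 0, 0, 0); (1, 1, 0, 0, 0, 0); (1, 1, 1, 1, 1, 0); (0, 0, 0, 1, 0, 0))


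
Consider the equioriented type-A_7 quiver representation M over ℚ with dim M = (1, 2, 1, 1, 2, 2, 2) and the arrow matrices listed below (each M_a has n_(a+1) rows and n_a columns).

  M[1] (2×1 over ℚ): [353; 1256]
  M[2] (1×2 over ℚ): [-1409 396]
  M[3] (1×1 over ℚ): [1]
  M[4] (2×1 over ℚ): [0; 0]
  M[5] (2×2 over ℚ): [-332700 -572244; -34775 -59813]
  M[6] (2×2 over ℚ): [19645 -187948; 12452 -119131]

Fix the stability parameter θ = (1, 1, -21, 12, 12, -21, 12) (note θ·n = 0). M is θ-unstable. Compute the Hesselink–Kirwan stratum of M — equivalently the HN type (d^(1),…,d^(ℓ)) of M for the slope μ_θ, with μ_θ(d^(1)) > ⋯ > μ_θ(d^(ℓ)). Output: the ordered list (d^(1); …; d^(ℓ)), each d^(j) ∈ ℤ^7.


Interval decomposition of M: I[1,4], I[2,2], I[5,5], I[5,7], I[6,7].
HN type (ℓ=5): μ^(1)=12; μ^(2)=1; μ^(3)=-9/2; μ^(4)=-19/3; μ^(5)=-21

((0, 0, 0, 1, 1, 0, 2); (0, 1, 0, 0, 0, 0, 0); (0, 0, 0, 0, 1, 1, 0); (1, 1, 1, 0, 0, 0, 0); (0, 0, 0, 0, 0, 1, 0))


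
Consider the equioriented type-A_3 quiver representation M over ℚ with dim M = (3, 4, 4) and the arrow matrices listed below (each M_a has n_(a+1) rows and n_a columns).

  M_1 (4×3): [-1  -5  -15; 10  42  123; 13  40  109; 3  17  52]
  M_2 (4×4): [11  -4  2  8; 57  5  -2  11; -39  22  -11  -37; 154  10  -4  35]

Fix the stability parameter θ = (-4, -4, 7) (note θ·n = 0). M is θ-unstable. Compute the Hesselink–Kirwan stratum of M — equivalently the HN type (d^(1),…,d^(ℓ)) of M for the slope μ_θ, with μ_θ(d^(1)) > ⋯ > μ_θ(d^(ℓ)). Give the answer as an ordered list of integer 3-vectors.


Via rank(M_{q-1}∘⋯∘M_p): M ≅ I[1,3]^3, I[2,3].
μ_θ-semistable layers: μ^(1)=7; μ^(2)=-4

((0, 0, 4); (3, 4, 0))


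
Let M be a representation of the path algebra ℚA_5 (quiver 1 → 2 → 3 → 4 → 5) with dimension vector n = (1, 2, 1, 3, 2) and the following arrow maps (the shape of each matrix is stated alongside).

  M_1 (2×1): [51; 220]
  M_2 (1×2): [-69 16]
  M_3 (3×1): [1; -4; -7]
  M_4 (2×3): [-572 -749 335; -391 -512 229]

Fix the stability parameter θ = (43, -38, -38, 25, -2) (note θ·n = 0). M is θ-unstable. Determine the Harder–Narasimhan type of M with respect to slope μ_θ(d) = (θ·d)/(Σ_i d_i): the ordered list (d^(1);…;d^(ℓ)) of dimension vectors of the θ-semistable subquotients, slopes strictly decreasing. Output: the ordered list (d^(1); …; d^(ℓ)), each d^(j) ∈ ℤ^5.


Via rank(M_{q-1}∘⋯∘M_p): M ≅ I[1,5], I[2,2], I[4,4], I[4,5].
μ_θ-semistable layers: μ^(1)=25; μ^(2)=23/2; μ^(3)=-11; μ^(4)=-38

((0, 0, 0, 1, 0); (0, 0, 0, 2, 2); (1, 1, 1, 0, 0); (0, 1, 0, 0, 0))


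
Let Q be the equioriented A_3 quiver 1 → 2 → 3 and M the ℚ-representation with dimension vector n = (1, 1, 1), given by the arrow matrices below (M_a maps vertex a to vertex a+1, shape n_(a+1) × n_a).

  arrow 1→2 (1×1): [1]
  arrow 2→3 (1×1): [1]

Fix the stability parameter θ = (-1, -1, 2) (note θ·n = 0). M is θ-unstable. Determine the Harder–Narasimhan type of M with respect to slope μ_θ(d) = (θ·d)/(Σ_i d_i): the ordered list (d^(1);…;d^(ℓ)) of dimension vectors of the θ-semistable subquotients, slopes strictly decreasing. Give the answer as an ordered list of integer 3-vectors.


Interval decomposition of M: I[1,3].
HN type (ℓ=2): μ^(1)=2; μ^(2)=-1

((0, 0, 1); (1, 1, 0))


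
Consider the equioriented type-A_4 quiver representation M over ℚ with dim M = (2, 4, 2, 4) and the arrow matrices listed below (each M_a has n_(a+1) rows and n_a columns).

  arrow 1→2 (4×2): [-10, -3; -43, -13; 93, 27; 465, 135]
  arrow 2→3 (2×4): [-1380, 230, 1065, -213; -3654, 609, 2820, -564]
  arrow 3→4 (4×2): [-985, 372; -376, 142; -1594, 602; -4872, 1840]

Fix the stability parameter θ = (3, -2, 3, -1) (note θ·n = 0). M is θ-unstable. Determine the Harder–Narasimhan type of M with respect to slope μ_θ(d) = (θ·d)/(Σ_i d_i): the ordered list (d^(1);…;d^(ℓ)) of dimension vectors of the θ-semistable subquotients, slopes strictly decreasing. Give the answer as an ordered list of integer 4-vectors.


Via rank(M_{q-1}∘⋯∘M_p): M ≅ I[1,2], I[1,4], I[2,2], I[2,4], I[4,4]^2.
μ_θ-semistable layers: μ^(1)=1; μ^(2)=1/2; μ^(3)=-1; μ^(4)=-2

((0, 0, 2, 2); (2, 2, 0, 0); (0, 0, 0, 2); (0, 2, 0, 0))


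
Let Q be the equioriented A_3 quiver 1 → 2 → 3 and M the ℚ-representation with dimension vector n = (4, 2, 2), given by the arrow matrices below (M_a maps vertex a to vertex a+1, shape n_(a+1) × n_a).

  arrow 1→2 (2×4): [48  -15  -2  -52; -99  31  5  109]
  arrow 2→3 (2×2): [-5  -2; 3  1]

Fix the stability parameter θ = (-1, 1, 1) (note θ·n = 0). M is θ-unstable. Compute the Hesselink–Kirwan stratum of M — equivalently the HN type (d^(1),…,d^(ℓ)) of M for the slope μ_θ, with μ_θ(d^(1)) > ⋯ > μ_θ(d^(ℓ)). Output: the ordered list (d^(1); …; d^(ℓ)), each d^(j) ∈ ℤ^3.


Via rank(M_{q-1}∘⋯∘M_p): M ≅ I[1,1]^2, I[1,3]^2.
μ_θ-semistable layers: μ^(1)=1; μ^(2)=-1

((0, 2, 2); (4, 0, 0))


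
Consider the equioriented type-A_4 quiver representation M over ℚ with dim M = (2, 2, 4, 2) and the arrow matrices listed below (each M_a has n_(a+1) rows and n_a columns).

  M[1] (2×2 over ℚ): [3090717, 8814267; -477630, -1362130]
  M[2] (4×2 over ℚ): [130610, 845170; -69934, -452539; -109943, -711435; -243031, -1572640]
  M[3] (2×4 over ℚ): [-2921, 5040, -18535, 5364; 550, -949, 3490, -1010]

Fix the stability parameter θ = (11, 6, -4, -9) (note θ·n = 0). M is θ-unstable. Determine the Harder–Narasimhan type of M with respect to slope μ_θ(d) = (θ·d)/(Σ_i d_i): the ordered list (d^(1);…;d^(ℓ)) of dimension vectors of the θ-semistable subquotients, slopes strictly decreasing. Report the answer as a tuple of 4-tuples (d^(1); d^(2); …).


Via rank(M_{q-1}∘⋯∘M_p): M ≅ I[1,1], I[1,4], I[2,4], I[3,3]^2.
μ_θ-semistable layers: μ^(1)=11; μ^(2)=1; μ^(3)=-7/3; μ^(4)=-4

((1, 0, 0, 0); (1, 1, 1, 1); (0, 1, 1, 1); (0, 0, 2, 0))


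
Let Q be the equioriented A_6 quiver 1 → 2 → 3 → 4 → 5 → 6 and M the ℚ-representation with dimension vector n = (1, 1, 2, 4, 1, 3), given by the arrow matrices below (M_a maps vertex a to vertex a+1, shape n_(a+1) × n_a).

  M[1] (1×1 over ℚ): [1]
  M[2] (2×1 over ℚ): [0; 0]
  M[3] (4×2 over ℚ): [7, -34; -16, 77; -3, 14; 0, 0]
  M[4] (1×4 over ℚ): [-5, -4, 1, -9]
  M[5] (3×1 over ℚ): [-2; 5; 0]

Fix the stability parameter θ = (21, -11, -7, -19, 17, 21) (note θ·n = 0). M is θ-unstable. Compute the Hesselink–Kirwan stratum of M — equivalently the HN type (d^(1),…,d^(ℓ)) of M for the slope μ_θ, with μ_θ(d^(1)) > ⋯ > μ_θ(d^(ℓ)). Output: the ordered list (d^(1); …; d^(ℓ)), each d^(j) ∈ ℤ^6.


Interval decomposition of M: I[1,2], I[3,4], I[3,6], I[4,4]^2, I[6,6]^2.
HN type (ℓ=5): μ^(1)=21; μ^(2)=17; μ^(3)=5; μ^(4)=-13; μ^(5)=-19

((0, 0, 0, 0, 0, 3); (0, 0, 0, 0, 1, 0); (1, 1, 0, 0, 0, 0); (0, 0, 2, 2, 0, 0); (0, 0, 0, 2, 0, 0))


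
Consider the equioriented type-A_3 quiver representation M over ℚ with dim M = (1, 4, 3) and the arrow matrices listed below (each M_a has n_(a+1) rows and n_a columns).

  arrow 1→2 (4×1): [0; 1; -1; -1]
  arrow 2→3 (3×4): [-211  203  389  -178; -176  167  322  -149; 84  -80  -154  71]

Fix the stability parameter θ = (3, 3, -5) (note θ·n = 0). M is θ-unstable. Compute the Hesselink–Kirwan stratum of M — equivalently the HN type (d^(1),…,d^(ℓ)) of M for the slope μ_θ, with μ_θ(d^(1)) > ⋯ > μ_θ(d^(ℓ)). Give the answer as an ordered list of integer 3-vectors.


Via rank(M_{q-1}∘⋯∘M_p): M ≅ I[1,3], I[2,2], I[2,3]^2.
μ_θ-semistable layers: μ^(1)=3; μ^(2)=1/3; μ^(3)=-1

((0, 1, 0); (1, 1, 1); (0, 2, 2))


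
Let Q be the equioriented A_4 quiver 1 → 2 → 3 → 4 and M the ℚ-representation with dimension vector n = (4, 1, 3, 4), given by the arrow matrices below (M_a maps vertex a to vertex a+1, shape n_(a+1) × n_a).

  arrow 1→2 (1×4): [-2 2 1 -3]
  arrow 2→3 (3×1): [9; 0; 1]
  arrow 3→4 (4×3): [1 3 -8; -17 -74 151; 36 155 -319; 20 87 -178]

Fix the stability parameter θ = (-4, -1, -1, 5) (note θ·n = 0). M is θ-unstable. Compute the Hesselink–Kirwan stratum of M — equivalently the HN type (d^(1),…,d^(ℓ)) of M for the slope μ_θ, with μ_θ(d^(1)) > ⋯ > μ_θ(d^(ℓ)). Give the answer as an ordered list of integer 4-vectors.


Barcode: M ≅ I[1,1]^3, I[1,4], I[3,4]^2, I[4,4]. HN layers by μ_θ (3 steps, strictly decreasing):
  μ^(1)=5; μ^(2)=-1; μ^(3)=-4

((0, 0, 0, 4); (0, 1, 3, 0); (4, 0, 0, 0))


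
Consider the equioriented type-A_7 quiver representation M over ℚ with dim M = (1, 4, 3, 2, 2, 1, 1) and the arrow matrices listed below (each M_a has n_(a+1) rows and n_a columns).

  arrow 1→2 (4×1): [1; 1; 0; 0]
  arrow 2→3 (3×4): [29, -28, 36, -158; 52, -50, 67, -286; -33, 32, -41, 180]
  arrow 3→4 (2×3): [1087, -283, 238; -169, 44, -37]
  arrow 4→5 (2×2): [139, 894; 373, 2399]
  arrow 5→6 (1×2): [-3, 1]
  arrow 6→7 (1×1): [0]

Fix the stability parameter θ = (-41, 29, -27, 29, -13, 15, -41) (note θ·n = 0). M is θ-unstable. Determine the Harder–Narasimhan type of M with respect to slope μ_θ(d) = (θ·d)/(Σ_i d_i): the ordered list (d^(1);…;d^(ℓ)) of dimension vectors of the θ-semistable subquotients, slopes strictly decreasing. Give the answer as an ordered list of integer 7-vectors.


Interval decomposition of M: I[1,5], I[2,2], I[2,3], I[2,6], I[7,7].
HN type (ℓ=5): μ^(1)=29; μ^(2)=15; μ^(3)=8; μ^(4)=1; μ^(5)=-41

((0, 1, 0, 0, 0, 0, 0); (0, 0, 0, 0, 0, 1, 0); (0, 0, 0, 2, 2, 0, 0); (0, 3, 3, 0, 0, 0, 0); (1, 0, 0, 0, 0, 0, 1))


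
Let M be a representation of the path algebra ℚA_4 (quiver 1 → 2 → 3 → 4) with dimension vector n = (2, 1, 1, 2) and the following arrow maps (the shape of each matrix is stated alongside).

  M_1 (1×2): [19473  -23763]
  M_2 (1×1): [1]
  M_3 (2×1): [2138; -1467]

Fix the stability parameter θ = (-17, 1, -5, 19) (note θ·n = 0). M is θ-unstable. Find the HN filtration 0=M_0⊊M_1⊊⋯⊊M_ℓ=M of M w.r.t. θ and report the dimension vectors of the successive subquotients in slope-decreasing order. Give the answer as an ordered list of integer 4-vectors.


Via rank(M_{q-1}∘⋯∘M_p): M ≅ I[1,1], I[1,4], I[4,4].
μ_θ-semistable layers: μ^(1)=19; μ^(2)=-2; μ^(3)=-17

((0, 0, 0, 2); (0, 1, 1, 0); (2, 0, 0, 0))


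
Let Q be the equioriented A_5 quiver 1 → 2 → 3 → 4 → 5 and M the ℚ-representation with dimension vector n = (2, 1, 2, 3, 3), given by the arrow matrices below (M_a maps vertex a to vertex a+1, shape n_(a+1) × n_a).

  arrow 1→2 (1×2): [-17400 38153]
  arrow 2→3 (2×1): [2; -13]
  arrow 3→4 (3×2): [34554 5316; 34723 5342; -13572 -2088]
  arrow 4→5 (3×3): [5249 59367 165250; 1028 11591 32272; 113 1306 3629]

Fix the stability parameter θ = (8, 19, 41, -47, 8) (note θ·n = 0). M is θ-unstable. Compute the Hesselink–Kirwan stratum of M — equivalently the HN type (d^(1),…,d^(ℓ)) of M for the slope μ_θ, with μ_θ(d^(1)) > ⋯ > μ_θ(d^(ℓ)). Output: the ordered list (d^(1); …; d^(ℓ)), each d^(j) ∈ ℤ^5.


Interval decomposition of M: I[1,1], I[1,3], I[3,5], I[4,5]^2.
HN type (ℓ=5): μ^(1)=41; μ^(2)=19; μ^(3)=8; μ^(4)=-3; μ^(5)=-47

((0, 0, 1, 0, 0); (0, 1, 0, 0, 0); (2, 0, 0, 0, 3); (0, 0, 1, 1, 0); (0, 0, 0, 2, 0))


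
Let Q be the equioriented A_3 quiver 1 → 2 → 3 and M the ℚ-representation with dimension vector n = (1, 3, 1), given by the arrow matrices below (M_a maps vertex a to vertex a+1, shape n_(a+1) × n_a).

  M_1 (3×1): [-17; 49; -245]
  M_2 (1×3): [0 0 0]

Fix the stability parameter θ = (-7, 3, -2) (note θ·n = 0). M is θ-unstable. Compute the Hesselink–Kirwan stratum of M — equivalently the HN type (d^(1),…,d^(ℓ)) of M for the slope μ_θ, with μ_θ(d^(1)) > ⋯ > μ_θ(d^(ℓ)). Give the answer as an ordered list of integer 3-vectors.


Barcode: M ≅ I[1,2], I[2,2]^2, I[3,3]. HN layers by μ_θ (3 steps, strictly decreasing):
  μ^(1)=3; μ^(2)=-2; μ^(3)=-7

((0, 3, 0); (0, 0, 1); (1, 0, 0))


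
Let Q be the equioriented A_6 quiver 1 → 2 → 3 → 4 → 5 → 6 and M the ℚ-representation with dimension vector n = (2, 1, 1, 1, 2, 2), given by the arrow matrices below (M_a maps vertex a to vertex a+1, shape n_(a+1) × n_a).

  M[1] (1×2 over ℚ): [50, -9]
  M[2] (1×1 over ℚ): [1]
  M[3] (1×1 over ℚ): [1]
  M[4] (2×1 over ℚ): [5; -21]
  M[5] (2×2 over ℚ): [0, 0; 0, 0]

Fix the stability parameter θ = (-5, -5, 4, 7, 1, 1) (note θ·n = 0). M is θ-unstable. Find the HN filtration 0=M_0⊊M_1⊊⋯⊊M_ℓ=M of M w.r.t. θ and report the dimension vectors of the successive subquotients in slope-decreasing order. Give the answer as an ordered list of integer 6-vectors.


Interval decomposition of M: I[1,1], I[1,5], I[5,5], I[6,6]^2.
HN type (ℓ=3): μ^(1)=4; μ^(2)=1; μ^(3)=-5

((0, 0, 1, 1, 1, 0); (0, 0, 0, 0, 1, 2); (2, 1, 0, 0, 0, 0))


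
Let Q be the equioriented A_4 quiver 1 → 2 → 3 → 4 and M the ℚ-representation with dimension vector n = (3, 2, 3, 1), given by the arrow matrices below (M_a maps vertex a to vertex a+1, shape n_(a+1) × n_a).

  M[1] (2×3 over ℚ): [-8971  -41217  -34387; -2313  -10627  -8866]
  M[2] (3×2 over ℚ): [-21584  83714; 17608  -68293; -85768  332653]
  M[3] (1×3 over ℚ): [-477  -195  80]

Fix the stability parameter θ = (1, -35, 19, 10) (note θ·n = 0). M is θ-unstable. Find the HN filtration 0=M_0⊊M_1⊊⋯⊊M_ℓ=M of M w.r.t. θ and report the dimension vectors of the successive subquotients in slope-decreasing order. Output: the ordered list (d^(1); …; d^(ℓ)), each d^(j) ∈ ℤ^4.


Interval decomposition of M: I[1,1], I[1,2], I[1,4], I[3,3]^2.
HN type (ℓ=4): μ^(1)=19; μ^(2)=29/2; μ^(3)=1; μ^(4)=-17

((0, 0, 2, 0); (0, 0, 1, 1); (1, 0, 0, 0); (2, 2, 0, 0))


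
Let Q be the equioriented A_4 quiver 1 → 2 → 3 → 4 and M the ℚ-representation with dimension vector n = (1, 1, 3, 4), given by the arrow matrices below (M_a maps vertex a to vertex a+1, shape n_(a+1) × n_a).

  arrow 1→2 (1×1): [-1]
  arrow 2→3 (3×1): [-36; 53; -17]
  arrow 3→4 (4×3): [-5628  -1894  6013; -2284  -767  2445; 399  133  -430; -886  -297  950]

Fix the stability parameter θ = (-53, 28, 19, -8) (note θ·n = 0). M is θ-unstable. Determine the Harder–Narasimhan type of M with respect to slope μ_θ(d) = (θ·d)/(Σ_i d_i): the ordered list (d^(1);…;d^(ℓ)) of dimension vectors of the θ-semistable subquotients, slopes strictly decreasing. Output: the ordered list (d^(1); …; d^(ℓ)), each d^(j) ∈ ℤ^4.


Barcode: M ≅ I[1,4], I[3,4]^2, I[4,4]. HN layers by μ_θ (4 steps, strictly decreasing):
  μ^(1)=13; μ^(2)=11/2; μ^(3)=-8; μ^(4)=-53

((0, 1, 1, 1); (0, 0, 2, 2); (0, 0, 0, 1); (1, 0, 0, 0))


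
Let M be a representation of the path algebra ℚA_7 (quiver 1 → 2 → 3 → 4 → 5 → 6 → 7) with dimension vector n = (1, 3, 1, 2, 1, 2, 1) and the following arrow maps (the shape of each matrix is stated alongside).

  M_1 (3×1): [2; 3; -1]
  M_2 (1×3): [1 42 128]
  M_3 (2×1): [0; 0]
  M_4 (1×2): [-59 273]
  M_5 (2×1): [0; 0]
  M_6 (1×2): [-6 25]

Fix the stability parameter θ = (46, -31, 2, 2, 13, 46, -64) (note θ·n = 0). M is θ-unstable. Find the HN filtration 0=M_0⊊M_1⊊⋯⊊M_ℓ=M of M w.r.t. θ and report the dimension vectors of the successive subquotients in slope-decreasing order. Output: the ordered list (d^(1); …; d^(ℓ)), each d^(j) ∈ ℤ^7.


Barcode: M ≅ I[1,2], I[2,2], I[2,3], I[4,4], I[4,5], I[6,6], I[6,7]. HN layers by μ_θ (6 steps, strictly decreasing):
  μ^(1)=46; μ^(2)=13; μ^(3)=15/2; μ^(4)=2; μ^(5)=-9; μ^(6)=-31

((0, 0, 0, 0, 0, 1, 0); (0, 0, 0, 0, 1, 0, 0); (1, 1, 0, 0, 0, 0, 0); (0, 0, 1, 2, 0, 0, 0); (0, 0, 0, 0, 0, 1, 1); (0, 2, 0, 0, 0, 0, 0))


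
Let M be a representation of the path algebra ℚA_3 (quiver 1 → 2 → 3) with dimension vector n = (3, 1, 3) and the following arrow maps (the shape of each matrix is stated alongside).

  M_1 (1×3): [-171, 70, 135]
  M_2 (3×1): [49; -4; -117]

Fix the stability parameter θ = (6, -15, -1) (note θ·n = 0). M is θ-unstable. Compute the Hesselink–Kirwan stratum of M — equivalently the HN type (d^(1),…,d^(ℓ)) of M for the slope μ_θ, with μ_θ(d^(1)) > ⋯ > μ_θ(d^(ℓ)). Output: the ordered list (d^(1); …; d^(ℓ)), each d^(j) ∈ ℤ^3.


Barcode: M ≅ I[1,1]^2, I[1,3], I[3,3]^2. HN layers by μ_θ (3 steps, strictly decreasing):
  μ^(1)=6; μ^(2)=-1; μ^(3)=-9/2

((2, 0, 0); (0, 0, 3); (1, 1, 0))


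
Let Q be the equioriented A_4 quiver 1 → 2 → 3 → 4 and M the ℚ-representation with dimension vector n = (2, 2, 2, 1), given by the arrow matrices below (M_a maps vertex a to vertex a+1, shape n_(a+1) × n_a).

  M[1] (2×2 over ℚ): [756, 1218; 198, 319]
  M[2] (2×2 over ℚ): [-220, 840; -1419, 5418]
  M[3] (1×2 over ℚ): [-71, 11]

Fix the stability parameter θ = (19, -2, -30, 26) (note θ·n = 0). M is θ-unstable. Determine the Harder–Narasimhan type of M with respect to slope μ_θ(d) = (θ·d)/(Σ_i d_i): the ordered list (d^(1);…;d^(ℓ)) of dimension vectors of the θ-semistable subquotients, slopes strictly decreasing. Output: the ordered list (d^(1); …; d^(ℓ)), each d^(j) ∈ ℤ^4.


Via rank(M_{q-1}∘⋯∘M_p): M ≅ I[1,1], I[1,2], I[2,4], I[3,3].
μ_θ-semistable layers: μ^(1)=26; μ^(2)=19; μ^(3)=17/2; μ^(4)=-16; μ^(5)=-30

((0, 0, 0, 1); (1, 0, 0, 0); (1, 1, 0, 0); (0, 1, 1, 0); (0, 0, 1, 0))


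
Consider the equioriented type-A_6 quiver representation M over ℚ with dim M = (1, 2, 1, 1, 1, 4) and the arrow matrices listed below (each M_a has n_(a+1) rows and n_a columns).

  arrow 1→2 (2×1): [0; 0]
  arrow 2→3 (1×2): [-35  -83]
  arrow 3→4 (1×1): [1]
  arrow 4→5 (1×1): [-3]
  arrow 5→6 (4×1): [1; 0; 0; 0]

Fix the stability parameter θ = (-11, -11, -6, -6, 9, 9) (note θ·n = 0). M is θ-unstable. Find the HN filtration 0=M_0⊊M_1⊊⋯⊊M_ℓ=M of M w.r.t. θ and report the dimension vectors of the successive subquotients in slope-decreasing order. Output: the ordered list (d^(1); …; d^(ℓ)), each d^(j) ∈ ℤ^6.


Barcode: M ≅ I[1,1], I[2,2], I[2,6], I[6,6]^3. HN layers by μ_θ (3 steps, strictly decreasing):
  μ^(1)=9; μ^(2)=-6; μ^(3)=-11

((0, 0, 0, 0, 1, 4); (0, 0, 1, 1, 0, 0); (1, 2, 0, 0, 0, 0))


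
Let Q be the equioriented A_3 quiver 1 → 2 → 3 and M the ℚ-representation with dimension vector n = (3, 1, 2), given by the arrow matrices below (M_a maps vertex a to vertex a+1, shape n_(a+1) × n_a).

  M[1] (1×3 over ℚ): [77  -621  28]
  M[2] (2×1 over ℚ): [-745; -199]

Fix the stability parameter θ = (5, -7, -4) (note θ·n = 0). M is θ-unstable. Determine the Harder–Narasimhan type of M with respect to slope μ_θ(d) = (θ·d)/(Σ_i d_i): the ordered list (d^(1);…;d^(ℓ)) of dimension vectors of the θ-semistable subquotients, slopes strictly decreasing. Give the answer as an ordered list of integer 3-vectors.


Via rank(M_{q-1}∘⋯∘M_p): M ≅ I[1,1]^2, I[1,3], I[3,3].
μ_θ-semistable layers: μ^(1)=5; μ^(2)=-2; μ^(3)=-4

((2, 0, 0); (1, 1, 1); (0, 0, 1))


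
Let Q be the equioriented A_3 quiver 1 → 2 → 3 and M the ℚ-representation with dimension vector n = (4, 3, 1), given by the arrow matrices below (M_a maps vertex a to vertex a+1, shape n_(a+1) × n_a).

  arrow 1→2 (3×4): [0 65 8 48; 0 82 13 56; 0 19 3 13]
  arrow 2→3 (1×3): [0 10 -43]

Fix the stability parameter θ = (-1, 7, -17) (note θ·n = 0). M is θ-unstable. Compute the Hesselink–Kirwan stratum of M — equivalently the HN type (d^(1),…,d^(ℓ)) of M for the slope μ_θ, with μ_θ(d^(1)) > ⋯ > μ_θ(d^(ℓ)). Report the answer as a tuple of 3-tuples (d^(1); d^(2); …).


Barcode: M ≅ I[1,1], I[1,2]^2, I[1,3]. HN layers by μ_θ (3 steps, strictly decreasing):
  μ^(1)=7; μ^(2)=-1; μ^(3)=-11/3

((0, 2, 0); (3, 0, 0); (1, 1, 1))


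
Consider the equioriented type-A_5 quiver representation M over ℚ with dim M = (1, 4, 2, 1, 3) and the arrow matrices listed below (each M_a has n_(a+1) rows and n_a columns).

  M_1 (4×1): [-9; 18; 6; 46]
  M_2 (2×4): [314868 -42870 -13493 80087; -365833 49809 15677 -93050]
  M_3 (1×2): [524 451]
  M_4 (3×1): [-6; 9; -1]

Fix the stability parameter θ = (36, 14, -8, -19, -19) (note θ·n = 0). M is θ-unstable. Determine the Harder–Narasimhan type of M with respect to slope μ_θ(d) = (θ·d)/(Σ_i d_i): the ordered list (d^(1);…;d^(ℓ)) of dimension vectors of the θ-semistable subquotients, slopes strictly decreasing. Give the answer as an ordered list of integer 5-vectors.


Barcode: M ≅ I[1,5], I[2,2]^2, I[2,3], I[5,5]^2. HN layers by μ_θ (4 steps, strictly decreasing):
  μ^(1)=14; μ^(2)=3; μ^(3)=4/5; μ^(4)=-19

((0, 2, 0, 0, 0); (0, 1, 1, 0, 0); (1, 1, 1, 1, 1); (0, 0, 0, 0, 2))


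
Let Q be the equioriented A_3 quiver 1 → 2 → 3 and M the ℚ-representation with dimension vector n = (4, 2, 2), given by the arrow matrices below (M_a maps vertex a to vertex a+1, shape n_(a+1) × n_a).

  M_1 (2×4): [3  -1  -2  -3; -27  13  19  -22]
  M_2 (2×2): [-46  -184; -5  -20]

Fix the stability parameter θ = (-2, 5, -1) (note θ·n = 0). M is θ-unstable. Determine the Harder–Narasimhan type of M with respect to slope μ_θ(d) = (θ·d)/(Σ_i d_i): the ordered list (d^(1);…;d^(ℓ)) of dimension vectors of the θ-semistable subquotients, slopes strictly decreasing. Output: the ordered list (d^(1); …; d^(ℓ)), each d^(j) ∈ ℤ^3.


Interval decomposition of M: I[1,1]^2, I[1,2], I[1,3], I[3,3].
HN type (ℓ=4): μ^(1)=5; μ^(2)=2; μ^(3)=-1; μ^(4)=-2

((0, 1, 0); (0, 1, 1); (0, 0, 1); (4, 0, 0))


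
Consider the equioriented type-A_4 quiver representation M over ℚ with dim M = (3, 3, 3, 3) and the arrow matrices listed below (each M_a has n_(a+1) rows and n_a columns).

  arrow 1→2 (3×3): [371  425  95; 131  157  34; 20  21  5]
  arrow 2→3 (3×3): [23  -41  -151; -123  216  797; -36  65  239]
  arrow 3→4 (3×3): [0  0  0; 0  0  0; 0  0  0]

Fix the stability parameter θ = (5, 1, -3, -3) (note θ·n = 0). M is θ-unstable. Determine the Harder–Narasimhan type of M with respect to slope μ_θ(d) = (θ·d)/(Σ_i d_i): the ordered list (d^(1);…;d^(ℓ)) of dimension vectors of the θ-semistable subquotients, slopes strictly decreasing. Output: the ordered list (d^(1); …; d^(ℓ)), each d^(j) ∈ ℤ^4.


Via rank(M_{q-1}∘⋯∘M_p): M ≅ I[1,3]^3, I[4,4]^3.
μ_θ-semistable layers: μ^(1)=1; μ^(2)=-3

((3, 3, 3, 0); (0, 0, 0, 3))


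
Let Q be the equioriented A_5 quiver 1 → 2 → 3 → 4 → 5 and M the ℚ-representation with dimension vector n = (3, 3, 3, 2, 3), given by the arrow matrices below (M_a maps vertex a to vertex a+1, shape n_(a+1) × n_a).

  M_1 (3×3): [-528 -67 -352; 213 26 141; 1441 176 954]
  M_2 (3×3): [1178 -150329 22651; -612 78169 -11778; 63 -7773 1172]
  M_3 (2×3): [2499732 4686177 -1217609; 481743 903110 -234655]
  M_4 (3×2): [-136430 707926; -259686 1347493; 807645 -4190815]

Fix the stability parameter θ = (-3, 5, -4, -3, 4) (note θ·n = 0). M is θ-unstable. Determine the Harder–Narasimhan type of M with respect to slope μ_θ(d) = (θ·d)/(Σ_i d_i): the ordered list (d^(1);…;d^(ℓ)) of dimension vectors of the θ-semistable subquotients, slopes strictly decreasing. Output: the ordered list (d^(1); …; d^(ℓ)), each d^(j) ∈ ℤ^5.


Via rank(M_{q-1}∘⋯∘M_p): M ≅ I[1,3], I[1,5]^2, I[5,5].
μ_θ-semistable layers: μ^(1)=4; μ^(2)=1/2; μ^(3)=-2/3; μ^(4)=-3

((0, 0, 0, 0, 3); (0, 1, 1, 0, 0); (0, 2, 2, 2, 0); (3, 0, 0, 0, 0))


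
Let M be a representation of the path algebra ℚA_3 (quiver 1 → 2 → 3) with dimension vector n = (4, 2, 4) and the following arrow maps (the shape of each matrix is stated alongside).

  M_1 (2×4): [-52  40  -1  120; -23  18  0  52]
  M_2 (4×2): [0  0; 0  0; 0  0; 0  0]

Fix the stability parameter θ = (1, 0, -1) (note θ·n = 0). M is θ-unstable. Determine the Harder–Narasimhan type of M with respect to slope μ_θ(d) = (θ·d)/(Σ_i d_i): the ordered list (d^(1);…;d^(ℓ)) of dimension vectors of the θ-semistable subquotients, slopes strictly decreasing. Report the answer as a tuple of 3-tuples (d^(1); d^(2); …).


Via rank(M_{q-1}∘⋯∘M_p): M ≅ I[1,1]^2, I[1,2]^2, I[3,3]^4.
μ_θ-semistable layers: μ^(1)=1; μ^(2)=1/2; μ^(3)=-1

((2, 0, 0); (2, 2, 0); (0, 0, 4))


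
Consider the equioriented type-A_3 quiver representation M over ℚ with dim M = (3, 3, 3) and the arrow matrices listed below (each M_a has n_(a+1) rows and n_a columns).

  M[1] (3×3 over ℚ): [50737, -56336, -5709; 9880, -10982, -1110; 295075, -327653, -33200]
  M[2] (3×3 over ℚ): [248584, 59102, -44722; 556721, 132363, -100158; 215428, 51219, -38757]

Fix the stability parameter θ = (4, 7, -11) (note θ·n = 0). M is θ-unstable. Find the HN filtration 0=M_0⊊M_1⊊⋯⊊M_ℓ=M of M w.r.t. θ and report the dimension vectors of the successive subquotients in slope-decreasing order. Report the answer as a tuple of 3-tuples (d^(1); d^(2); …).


Via rank(M_{q-1}∘⋯∘M_p): M ≅ I[1,1], I[1,3]^2, I[2,2], I[3,3].
μ_θ-semistable layers: μ^(1)=7; μ^(2)=4; μ^(3)=0; μ^(4)=-11

((0, 1, 0); (1, 0, 0); (2, 2, 2); (0, 0, 1))


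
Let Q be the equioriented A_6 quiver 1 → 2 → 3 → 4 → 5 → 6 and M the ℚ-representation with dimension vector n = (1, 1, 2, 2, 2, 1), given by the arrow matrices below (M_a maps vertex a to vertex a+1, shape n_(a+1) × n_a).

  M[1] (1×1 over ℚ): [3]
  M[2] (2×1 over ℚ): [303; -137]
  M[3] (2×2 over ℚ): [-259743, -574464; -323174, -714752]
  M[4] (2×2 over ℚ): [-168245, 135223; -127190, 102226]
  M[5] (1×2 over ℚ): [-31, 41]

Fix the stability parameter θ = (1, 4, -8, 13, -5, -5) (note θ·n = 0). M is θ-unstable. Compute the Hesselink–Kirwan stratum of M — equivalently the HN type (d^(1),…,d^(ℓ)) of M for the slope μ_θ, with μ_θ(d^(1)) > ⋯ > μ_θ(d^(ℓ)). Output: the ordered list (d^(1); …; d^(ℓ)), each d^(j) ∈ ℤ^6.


Interval decomposition of M: I[1,6], I[3,3], I[4,4], I[5,5].
HN type (ℓ=5): μ^(1)=13; μ^(2)=1; μ^(3)=-1; μ^(4)=-5; μ^(5)=-8

((0, 0, 0, 1, 0, 0); (0, 0, 0, 1, 1, 1); (1, 1, 1, 0, 0, 0); (0, 0, 0, 0, 1, 0); (0, 0, 1, 0, 0, 0))


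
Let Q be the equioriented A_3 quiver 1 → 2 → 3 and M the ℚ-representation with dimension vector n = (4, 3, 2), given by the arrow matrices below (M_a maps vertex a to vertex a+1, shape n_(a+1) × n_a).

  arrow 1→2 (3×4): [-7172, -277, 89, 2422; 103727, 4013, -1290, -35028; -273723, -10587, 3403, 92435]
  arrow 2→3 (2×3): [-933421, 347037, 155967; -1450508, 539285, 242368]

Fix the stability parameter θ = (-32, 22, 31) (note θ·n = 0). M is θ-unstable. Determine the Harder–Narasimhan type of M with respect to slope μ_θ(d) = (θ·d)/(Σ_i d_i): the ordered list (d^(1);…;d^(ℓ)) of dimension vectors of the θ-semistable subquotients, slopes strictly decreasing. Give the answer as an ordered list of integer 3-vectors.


Interval decomposition of M: I[1,1], I[1,2], I[1,3]^2.
HN type (ℓ=3): μ^(1)=31; μ^(2)=22; μ^(3)=-32

((0, 0, 2); (0, 3, 0); (4, 0, 0))


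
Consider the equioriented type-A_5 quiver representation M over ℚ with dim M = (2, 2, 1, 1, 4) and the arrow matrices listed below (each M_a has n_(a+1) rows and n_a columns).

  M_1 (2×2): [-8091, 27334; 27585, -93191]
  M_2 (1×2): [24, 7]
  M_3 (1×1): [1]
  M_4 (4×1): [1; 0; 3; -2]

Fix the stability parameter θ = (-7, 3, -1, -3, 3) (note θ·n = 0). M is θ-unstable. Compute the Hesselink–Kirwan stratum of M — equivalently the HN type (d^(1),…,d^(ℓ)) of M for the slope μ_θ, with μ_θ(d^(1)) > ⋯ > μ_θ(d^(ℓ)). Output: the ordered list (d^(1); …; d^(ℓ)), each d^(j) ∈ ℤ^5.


Barcode: M ≅ I[1,2], I[1,5], I[5,5]^3. HN layers by μ_θ (3 steps, strictly decreasing):
  μ^(1)=3; μ^(2)=-1/3; μ^(3)=-7

((0, 1, 0, 0, 4); (0, 1, 1, 1, 0); (2, 0, 0, 0, 0))


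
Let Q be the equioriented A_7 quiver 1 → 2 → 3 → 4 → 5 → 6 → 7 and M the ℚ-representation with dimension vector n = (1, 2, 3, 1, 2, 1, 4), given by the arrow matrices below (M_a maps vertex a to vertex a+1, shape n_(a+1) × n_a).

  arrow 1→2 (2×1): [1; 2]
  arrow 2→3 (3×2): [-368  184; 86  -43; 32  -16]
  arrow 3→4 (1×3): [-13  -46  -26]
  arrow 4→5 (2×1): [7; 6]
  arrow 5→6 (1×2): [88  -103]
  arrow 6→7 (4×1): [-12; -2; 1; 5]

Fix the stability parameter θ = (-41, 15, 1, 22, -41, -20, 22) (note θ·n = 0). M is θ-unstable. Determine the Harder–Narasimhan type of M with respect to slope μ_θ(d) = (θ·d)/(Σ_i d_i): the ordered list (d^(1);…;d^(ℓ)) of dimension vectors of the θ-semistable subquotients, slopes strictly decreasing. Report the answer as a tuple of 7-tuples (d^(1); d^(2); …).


Interval decomposition of M: I[1,2], I[2,7], I[3,3]^2, I[5,5], I[7,7]^3.
HN type (ℓ=5): μ^(1)=22; μ^(2)=15; μ^(3)=1; μ^(4)=-23/5; μ^(5)=-41

((0, 0, 0, 0, 0, 0, 4); (0, 1, 0, 0, 0, 0, 0); (0, 0, 2, 0, 0, 0, 0); (0, 1, 1, 1, 1, 1, 0); (1, 0, 0, 0, 1, 0, 0))


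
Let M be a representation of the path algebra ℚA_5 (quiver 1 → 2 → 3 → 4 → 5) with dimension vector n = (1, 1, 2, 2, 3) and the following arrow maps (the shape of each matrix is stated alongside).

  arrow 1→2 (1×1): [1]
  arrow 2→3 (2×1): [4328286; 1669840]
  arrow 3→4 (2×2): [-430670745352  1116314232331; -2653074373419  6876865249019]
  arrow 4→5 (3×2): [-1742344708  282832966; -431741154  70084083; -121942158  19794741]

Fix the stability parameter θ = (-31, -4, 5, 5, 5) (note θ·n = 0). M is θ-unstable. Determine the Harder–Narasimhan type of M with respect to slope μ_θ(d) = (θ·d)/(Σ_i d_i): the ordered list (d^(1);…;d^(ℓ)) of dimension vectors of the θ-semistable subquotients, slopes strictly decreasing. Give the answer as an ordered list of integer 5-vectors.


Barcode: M ≅ I[1,5], I[3,4], I[5,5]^2. HN layers by μ_θ (3 steps, strictly decreasing):
  μ^(1)=5; μ^(2)=-4; μ^(3)=-31

((0, 0, 2, 2, 3); (0, 1, 0, 0, 0); (1, 0, 0, 0, 0))


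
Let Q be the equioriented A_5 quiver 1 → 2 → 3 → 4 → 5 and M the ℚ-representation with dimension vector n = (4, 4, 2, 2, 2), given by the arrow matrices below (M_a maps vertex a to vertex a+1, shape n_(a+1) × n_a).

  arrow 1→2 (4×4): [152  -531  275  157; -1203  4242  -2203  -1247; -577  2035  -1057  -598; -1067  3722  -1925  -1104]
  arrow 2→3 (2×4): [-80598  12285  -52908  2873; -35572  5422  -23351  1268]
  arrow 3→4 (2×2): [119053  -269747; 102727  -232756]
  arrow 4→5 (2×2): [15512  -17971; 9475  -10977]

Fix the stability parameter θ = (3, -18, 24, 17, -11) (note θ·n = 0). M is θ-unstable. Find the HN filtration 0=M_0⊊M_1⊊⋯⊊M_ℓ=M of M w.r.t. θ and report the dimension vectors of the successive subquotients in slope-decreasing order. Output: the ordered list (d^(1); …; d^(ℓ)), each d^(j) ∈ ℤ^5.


Via rank(M_{q-1}∘⋯∘M_p): M ≅ I[1,2]^2, I[1,5]^2.
μ_θ-semistable layers: μ^(1)=10; μ^(2)=-15/2

((0, 0, 2, 2, 2); (4, 4, 0, 0, 0))


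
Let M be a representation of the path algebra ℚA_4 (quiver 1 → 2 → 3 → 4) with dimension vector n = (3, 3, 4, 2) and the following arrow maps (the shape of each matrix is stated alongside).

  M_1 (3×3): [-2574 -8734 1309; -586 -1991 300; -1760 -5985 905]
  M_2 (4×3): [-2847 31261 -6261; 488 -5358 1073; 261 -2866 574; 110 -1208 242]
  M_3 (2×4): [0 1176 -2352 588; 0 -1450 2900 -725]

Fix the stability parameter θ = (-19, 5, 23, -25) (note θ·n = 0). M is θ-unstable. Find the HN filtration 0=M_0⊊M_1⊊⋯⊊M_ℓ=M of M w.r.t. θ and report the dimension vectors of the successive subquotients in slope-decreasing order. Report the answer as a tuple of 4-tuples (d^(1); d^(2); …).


Interval decomposition of M: I[1,1], I[1,3], I[1,4], I[2,3], I[3,3], I[4,4].
HN type (ℓ=5): μ^(1)=23; μ^(2)=5; μ^(3)=1; μ^(4)=-19; μ^(5)=-25

((0, 0, 3, 0); (0, 2, 0, 0); (0, 1, 1, 1); (3, 0, 0, 0); (0, 0, 0, 1))


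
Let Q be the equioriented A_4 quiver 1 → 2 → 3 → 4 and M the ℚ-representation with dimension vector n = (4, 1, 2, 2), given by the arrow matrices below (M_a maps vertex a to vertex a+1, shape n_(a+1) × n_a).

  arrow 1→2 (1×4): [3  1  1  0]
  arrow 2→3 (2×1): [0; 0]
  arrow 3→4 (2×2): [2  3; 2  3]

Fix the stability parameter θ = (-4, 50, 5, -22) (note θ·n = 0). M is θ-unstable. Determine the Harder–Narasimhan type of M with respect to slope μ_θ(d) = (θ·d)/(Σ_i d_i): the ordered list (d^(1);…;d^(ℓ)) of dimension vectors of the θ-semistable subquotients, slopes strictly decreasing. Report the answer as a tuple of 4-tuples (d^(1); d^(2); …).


Via rank(M_{q-1}∘⋯∘M_p): M ≅ I[1,1]^3, I[1,2], I[3,3], I[3,4], I[4,4].
μ_θ-semistable layers: μ^(1)=50; μ^(2)=5; μ^(3)=-4; μ^(4)=-17/2; μ^(5)=-22

((0, 1, 0, 0); (0, 0, 1, 0); (4, 0, 0, 0); (0, 0, 1, 1); (0, 0, 0, 1))
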